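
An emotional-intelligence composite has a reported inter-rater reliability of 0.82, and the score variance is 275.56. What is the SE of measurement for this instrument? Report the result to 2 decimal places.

SD = √275.56 = 16.60000
SEM = 16.60000 * √(1 − 0.82000) = 16.60000 * √0.18000 ≈ 16.60000 * 0.42426 ≈ 7.04278

7.04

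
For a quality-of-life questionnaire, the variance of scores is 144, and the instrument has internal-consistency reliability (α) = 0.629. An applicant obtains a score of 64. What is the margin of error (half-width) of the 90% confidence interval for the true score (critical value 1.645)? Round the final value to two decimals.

SD = √144 = 12.0000
SEM = 12.0000 · √(1 − 0.6290) = 12.0000 · √0.3710 ≈ 12.0000 · 0.6091 ≈ 7.3092
1.645 · SEM ≈ 12.0236

12.02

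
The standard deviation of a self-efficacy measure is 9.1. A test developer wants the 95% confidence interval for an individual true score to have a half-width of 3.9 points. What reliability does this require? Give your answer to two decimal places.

0.95

Required SEM = 3.9 / 1.96 ≃ 1.990
r = 1 − (1.990/9.1)² ≃ 1 − 0.048 ≃ 0.952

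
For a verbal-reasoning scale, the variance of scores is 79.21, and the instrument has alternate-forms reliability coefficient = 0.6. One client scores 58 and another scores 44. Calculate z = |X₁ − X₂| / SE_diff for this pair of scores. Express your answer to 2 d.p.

1.76

SD = √79.21 = 8.90000
SEM = 8.90000 × √(1 − 0.60000) = 8.90000 × √0.40000 ≈ 8.90000 × 0.63246 ≈ 5.62885
Standard error of the difference = 5.62885·√2 ≈ 7.96040
z = |58 − 44| / 7.96040 = 14 / 7.96040 ≈ 1.75871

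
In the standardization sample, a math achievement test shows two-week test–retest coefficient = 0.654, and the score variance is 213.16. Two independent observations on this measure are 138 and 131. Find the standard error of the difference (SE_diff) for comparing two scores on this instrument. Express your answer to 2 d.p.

12.15

SD = √213.16 ≈ 14.6000
The standard error of measurement is 14.6000·√(1 − 0.6540) ≈ 14.6000·0.5882 ≈ 8.5880.
SE_diff = √2 · SEM ≈ 12.1452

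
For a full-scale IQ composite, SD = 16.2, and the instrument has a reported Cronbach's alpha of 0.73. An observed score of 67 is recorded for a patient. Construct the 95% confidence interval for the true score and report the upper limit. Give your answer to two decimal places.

83.50

SEM = 16.200·√(1 − 0.730) ≃ 8.418
Margin = 1.96 · 8.418 ≃ 16.499
Upper bound: 67 + 16.499 = 83.499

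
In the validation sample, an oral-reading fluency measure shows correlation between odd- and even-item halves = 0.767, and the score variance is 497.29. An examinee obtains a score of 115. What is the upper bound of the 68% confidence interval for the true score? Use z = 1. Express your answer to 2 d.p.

123.10

SD = √497.29 = 22.3000
Full-length reliability (Spearman-Brown) = 2(0.767)/(1+0.767) ≈ 0.8681
The standard error of measurement is 22.3000*√(1 − 0.8681) ≈ 22.3000*0.3631 ≈ 8.0978.
1 * SEM ≈ 8.0978
Upper bound: 115 + 8.0978 = 123.0978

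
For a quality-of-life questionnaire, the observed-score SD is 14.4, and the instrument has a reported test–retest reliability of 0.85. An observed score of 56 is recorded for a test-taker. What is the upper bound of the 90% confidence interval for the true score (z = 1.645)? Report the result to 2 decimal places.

65.17

The standard error of measurement is 14.400×√(1 − 0.850) ≈ 14.400×0.387 ≈ 5.577.
1.645 × SEM ≈ 9.174
Upper limit = 56 + 9.174 ≈ 65.174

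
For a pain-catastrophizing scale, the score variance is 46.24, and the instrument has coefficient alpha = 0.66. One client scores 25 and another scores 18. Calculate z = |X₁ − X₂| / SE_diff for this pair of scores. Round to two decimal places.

SD = √46.24 ≈ 6.800
SEM = 6.800 * √(1 − 0.660) = 6.800 * √0.340 ≈ 6.800 * 0.583 ≈ 3.965
SE_diff = SEM * √2 ≈ 3.965 * 1.414 ≈ 5.607
z = |25 − 18| / 5.607 = 7 / 5.607 ≈ 1.248

1.25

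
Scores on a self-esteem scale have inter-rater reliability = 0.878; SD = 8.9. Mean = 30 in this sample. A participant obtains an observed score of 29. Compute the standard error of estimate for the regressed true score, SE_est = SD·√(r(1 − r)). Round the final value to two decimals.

2.91

SE_est = SD · √(r(1 − r)) = 8.9000 · √0.1071 ≃ 8.9000 · 0.3273 ≃ 2.9128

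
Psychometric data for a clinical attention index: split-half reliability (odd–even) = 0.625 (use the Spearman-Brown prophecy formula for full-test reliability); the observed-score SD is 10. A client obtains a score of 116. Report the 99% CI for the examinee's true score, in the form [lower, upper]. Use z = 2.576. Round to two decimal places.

r_full = 2·0.625 / (1 + 0.625) ≈ 0.7692
The standard error of measurement is 10.0000*√(1 − 0.7692) ≈ 10.0000*0.4804 ≈ 4.8038.
2.576 * SEM ≈ 12.3747
CI = 116 ± 12.3747 → [103.6253, 128.3747]

[103.63, 128.37]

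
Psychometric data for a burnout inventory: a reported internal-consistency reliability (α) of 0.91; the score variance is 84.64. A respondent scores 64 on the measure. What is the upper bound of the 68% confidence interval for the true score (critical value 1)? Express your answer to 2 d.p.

SD = √84.64 ≃ 9.200
SEM = 9.200·√(1 − 0.910) ≃ 2.760
1 · SEM ≃ 2.760
Upper bound: 64 + 2.760 = 66.760

66.76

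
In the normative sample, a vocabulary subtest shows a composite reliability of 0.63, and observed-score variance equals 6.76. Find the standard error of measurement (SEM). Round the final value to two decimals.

1.58

σ = 6.76^(1/2) = 2.600
SEM = 2.600 * √(1 − 0.630) = 2.600 * √0.370 ≈ 2.600 * 0.608 ≈ 1.582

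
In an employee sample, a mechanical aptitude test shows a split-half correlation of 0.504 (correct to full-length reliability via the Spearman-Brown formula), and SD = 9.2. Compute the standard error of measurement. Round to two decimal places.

Full-length reliability (Spearman-Brown) = 2(0.504)/(1+0.504) ≈ 0.670
SEM = 9.200·√(1 − 0.670) ≈ 5.283

5.28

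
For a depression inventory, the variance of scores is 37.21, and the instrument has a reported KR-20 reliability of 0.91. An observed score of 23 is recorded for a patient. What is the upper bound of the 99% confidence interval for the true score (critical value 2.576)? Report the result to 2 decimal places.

27.71

σ = 37.21^(1/2) = 6.1000
SEM = 6.1000 × √(1 − 0.9100) = 6.1000 × √0.0900 ≈ 6.1000 × 0.3000 ≈ 1.8300
2.576 × SEM ≈ 4.7141
Upper bound: 23 + 4.7141 = 27.7141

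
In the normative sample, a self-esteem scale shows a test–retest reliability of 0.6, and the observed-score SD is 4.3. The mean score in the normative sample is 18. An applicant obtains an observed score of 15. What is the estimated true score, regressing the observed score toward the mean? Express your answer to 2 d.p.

16.20

Estimated true score = 0.60000*15 + (1 − 0.60000)*18 ≃ 16.20000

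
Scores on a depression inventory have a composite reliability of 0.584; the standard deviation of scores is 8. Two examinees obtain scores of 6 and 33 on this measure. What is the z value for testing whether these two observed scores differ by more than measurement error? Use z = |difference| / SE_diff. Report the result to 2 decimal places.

3.70

SEM = 8.000 * √(1 − 0.584) = 8.000 * √0.416 ≈ 8.000 * 0.645 ≈ 5.160
Standard error of the difference = 5.160·√2 ≈ 7.297
z = 27 / 7.297 ≈ 3.700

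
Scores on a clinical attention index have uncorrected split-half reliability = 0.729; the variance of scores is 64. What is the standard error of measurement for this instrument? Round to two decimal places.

3.17

σ = 64^(1/2) = 8.00000
r_full = 2·0.729 / (1 + 0.729) ≃ 0.84326
SEM = 8.00000 * √(1 − 0.84326) = 8.00000 * √0.15674 ≃ 8.00000 * 0.39590 ≃ 3.16721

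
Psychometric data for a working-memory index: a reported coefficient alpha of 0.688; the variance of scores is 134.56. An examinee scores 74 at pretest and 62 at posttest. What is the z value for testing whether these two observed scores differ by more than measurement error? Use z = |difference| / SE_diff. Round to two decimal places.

1.31

SD = √134.56 ≃ 11.6000
SEM = 11.6000×√(1 − 0.6880) ≃ 6.4794
SE_diff = SEM × √2 ≃ 6.4794 × 1.4142 ≃ 9.1633
z = 12 / 9.1633 ≃ 1.3096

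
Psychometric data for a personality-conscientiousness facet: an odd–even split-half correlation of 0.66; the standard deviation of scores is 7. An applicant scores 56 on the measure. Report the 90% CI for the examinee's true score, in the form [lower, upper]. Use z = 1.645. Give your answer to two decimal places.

Spearman-Brown: r = 2(0.66) / (1 + 0.66) = 1.3200 / 1.6600 ≈ 0.7952
SEM = 7.0000 × √(1 − 0.7952) = 7.0000 × √0.2048 ≈ 7.0000 × 0.4526 ≈ 3.1680
Half-width = 1.645×3.1680 ≈ 5.2113
Interval: (50.7887, 61.2113)

[50.79, 61.21]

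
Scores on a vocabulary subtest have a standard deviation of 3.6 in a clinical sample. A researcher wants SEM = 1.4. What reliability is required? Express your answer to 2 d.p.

0.85

r = 1 − (SEM / SD)² = 1 − (1.40000 / 3.6)² ≈ 1 − 0.15123 ≈ 0.84877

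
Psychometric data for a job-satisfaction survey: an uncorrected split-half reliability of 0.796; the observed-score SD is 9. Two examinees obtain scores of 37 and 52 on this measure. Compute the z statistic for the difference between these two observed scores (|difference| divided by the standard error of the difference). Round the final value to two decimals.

r_full = 2·0.796 / (1 + 0.796) ≃ 0.8864
The standard error of measurement is 9.0000*√(1 − 0.8864) ≃ 9.0000*0.3370 ≃ 3.0332.
SE_diff = SEM * √2 ≃ 3.0332 * 1.4142 ≃ 4.2896
z = 15 / 4.2896 ≃ 3.4968

3.50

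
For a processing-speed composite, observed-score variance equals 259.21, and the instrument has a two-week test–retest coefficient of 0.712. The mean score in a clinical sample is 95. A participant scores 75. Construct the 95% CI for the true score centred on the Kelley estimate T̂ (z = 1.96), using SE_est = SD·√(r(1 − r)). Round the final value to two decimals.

[66.47, 95.05]

SD = √259.21 ≈ 16.1000
Estimated true score = 0.7120*75 + (1 − 0.7120)*95 ≈ 80.7600
SE_est = 16.1000*√(0.7120*0.2880) ≈ 7.2906
95% CI: 80.7600 ± 14.2895 ≈ (66.4705, 95.0495)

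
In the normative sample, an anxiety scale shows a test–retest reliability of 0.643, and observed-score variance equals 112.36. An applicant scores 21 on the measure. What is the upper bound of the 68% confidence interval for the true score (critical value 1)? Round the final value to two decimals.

27.33

σ = 112.36^(1/2) = 10.6000
SEM = 10.6000 × √(1 − 0.6430) = 10.6000 × √0.3570 ≈ 10.6000 × 0.5975 ≈ 6.3334
1 × SEM ≈ 6.3334
Upper bound: 21 + 6.3334 = 27.3334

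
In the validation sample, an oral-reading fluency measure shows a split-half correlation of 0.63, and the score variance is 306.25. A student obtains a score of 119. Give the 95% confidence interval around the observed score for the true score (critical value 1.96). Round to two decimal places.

SD = √306.25 = 17.50000
Full-length reliability (Spearman-Brown) = 2(0.63)/(1+0.63) ≈ 0.77301
SEM = 17.50000×√(1 − 0.77301) ≈ 8.33768
1.96 × SEM ≈ 16.34185
95% CI: 119 ± 16.34185 = [102.65815, 135.34185]

[102.66, 135.34]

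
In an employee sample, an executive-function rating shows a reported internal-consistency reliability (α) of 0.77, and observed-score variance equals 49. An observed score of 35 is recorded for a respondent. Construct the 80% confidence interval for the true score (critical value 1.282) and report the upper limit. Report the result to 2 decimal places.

39.30

σ = 49^(1/2) = 7.000
SEM = 7.000 * √(1 − 0.770) = 7.000 * √0.230 ≈ 7.000 * 0.480 ≈ 3.357
Margin = 1.282 * 3.357 ≈ 4.304
Upper bound: 35 + 4.304 = 39.304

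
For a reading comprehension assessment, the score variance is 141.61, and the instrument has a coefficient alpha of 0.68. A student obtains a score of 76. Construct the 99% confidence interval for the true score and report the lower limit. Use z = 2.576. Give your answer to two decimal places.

58.66

σ = 141.61^(1/2) = 11.900
SEM = 11.900 × √(1 − 0.680) = 11.900 × √0.320 ≈ 11.900 × 0.566 ≈ 6.732
Margin = 2.576 × 6.732 ≈ 17.341
Lower bound: 76 − 17.341 = 58.659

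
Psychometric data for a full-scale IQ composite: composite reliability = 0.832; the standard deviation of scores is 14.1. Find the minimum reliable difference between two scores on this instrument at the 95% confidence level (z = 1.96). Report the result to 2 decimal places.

The standard error of measurement is 14.1000·√(1 − 0.8320) ≈ 14.1000·0.4099 ≈ 5.7793.
SE_diff = SEM · √2 ≈ 5.7793 · 1.4142 ≈ 8.1731
Minimum reliable difference = 1.96 · SE_diff ≈ 1.96 · 8.1731 ≈ 16.0193

16.02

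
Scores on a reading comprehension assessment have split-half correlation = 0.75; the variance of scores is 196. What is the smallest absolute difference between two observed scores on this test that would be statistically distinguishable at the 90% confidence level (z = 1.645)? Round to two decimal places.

SD = √196 ≈ 14.0000
Spearman-Brown: r = 2(0.75) / (1 + 0.75) = 1.5000 / 1.7500 ≈ 0.8571
SEM = 14.0000 * √(1 − 0.8571) = 14.0000 * √0.1429 ≈ 14.0000 * 0.3780 ≈ 5.2915
SE_diff = SEM * √2 ≈ 5.2915 * 1.4142 ≈ 7.4833
Smallest detectable difference = 1.645*7.4833 ≈ 12.3101

12.31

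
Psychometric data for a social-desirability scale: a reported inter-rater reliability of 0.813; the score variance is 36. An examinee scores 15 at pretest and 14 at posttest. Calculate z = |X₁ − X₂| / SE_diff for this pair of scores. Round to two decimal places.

0.27

σ = 36^(1/2) = 6.00000
SEM = 6.00000 * √(1 − 0.81300) = 6.00000 * √0.18700 ≈ 6.00000 * 0.43243 ≈ 2.59461
SE_diff = SEM * √2 ≈ 2.59461 * 1.41421 ≈ 3.66933
z = 1 / 3.66933 ≈ 0.27253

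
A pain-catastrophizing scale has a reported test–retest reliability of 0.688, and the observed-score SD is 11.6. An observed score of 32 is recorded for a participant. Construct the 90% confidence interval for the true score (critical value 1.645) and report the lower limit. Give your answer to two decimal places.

SEM = 11.600 × √(1 − 0.688) = 11.600 × √0.312 ≈ 11.600 × 0.559 ≈ 6.479
1.645 × SEM ≈ 10.659
Lower bound: 32 − 10.659 = 21.341

21.34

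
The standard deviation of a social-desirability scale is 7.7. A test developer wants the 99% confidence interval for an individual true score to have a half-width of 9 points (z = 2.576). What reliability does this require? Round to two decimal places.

Required SEM = 9 / 2.576 ≈ 3.4938
Required reliability = 1 − (SEM/SD)² = 1 − 0.2059 ≈ 0.7941

0.79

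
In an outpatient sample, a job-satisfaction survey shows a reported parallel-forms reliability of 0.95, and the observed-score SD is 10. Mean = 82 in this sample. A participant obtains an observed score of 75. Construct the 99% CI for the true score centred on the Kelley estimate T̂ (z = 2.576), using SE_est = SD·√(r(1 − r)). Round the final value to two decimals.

T̂ = 0.9500(75) + 0.0500(82) ≃ 75.3500
SE_est = SD × √(r(1 − r)) = 10.0000 × √0.0475 ≃ 10.0000 × 0.2179 ≃ 2.1794
CI = 75.3500 ± 2.576 × 2.1794 → [69.7357, 80.9643]

[69.74, 80.96]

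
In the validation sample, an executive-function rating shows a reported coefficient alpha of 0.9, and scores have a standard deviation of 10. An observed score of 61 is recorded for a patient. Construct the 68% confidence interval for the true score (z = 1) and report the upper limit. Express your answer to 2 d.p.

64.16

SEM = 10.0000*√(1 − 0.9000) ≈ 3.1623
Half-width = 1*3.1623 ≈ 3.1623
Upper limit = 61 + 3.1623 ≈ 64.1623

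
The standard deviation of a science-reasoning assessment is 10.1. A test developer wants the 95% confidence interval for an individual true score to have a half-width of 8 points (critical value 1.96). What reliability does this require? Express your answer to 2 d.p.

SEM needed = half-width / z = 8/1.96 ≈ 4.0816
Required reliability = 1 − (SEM/SD)² = 1 − 0.1633 ≈ 0.8367

0.84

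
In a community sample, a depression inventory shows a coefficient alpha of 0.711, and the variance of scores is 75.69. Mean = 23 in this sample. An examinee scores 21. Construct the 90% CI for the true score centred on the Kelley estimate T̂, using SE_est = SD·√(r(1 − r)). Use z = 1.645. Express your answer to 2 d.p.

[15.09, 28.07]

SD = √75.69 ≈ 8.700
T̂ = r·X + (1 − r)·M = 0.711*21 + 0.289*23 = 14.931 + 6.647 ≈ 21.578
SE_est = SD * √(r(1 − r)) = 8.700 * √0.205 ≈ 8.700 * 0.453 ≈ 3.944
CI = 21.578 ± 1.645 * 3.944 → [15.091, 28.065]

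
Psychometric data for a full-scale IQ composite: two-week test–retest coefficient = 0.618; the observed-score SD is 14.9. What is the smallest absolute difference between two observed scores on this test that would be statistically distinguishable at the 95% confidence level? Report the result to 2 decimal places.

25.53

SEM = 14.9000 · √(1 − 0.6180) = 14.9000 · √0.3820 ≈ 14.9000 · 0.6181 ≈ 9.2091
Standard error of the difference = 9.2091·√2 ≈ 13.0237
Minimum reliable difference = 1.96 · SE_diff ≈ 1.96 · 13.0237 ≈ 25.5264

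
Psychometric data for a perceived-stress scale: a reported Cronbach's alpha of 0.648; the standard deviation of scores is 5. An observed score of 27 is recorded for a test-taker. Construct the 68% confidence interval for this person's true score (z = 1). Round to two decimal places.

SEM = 5.000 * √(1 − 0.648) = 5.000 * √0.352 ≈ 5.000 * 0.593 ≈ 2.966
Half-width = 1*2.966 ≈ 2.966
Interval: (24.034, 29.966)

[24.03, 29.97]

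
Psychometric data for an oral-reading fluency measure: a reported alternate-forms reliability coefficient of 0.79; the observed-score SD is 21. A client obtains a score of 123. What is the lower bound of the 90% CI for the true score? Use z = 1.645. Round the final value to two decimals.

107.17

SEM = 21.00000·√(1 − 0.79000) ≃ 9.62341
Half-width = 1.645·9.62341 ≃ 15.83051
Lower bound: 123 − 15.83051 = 107.16949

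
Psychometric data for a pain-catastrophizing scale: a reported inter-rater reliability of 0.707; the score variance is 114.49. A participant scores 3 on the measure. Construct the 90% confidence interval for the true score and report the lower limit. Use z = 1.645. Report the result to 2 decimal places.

SD = √114.49 = 10.70000
SEM = 10.70000×√(1 − 0.70700) ≈ 5.79185
Half-width = 1.645×5.79185 ≈ 9.52760
Lower limit = 3 − 9.52760 ≈ -6.52760

-6.53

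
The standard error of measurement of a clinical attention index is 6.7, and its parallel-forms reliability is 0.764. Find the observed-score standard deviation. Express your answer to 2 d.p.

13.79

σ = SEM·(1 − r)^(−1/2) ≈ 6.7*2.058 ≈ 13.792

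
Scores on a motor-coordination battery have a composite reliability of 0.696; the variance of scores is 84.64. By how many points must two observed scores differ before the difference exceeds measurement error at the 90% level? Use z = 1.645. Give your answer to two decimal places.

11.80

SD = √84.64 = 9.200
SEM = 9.200·√(1 − 0.696) ≃ 5.073
SE_diff = √2 · SEM ≃ 7.174
Minimum reliable difference = 1.645 · SE_diff ≃ 1.645 · 7.174 ≃ 11.801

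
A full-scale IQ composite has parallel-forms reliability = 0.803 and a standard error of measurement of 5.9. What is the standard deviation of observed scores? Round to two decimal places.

σ = SEM·(1 − r)^(−1/2) ≈ 5.9·2.2530 ≈ 13.2929

13.29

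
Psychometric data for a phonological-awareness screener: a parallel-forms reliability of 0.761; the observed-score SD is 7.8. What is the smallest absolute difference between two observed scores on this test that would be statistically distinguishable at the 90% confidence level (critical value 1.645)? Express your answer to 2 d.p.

8.87

The standard error of measurement is 7.8000×√(1 − 0.7610) ≃ 7.8000×0.4889 ≃ 3.8132.
Standard error of the difference = 3.8132·√2 ≃ 5.3927
Minimum reliable difference = 1.645 × SE_diff ≃ 1.645 × 5.3927 ≃ 8.8710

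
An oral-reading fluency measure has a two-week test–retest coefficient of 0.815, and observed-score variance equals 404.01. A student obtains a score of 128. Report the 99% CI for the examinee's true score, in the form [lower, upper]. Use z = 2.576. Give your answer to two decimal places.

[105.73, 150.27]

σ = 404.01^(1/2) = 20.1000
SEM = 20.1000 * √(1 − 0.8150) = 20.1000 * √0.1850 ≈ 20.1000 * 0.4301 ≈ 8.6453
2.576 * SEM ≈ 22.2704
99% CI: 128 ± 22.2704 = [105.7296, 150.2704]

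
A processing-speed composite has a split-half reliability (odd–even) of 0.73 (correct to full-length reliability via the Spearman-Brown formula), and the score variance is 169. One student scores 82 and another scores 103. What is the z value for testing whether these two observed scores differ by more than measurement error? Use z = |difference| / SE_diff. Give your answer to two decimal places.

2.89

SD = √169 = 13.000
r_full = 2·0.73 / (1 + 0.73) ≈ 0.844
SEM = 13.000 × √(1 − 0.844) = 13.000 × √0.156 ≈ 13.000 × 0.395 ≈ 5.136
Standard error of the difference = 5.136·√2 ≈ 7.263
z = |82 − 103| / 7.263 = 21 / 7.263 ≈ 2.891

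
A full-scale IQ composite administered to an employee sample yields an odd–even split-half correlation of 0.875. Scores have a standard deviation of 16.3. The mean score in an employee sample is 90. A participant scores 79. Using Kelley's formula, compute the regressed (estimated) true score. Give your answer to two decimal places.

r_full = 2·0.875 / (1 + 0.875) ≃ 0.93333
Estimated true score = 0.93333*79 + (1 − 0.93333)*90 ≃ 79.73333

79.73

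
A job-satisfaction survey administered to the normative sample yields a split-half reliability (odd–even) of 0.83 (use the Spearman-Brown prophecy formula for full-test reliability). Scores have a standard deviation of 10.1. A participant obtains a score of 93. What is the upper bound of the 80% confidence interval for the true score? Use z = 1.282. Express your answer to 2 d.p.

Full-length reliability (Spearman-Brown) = 2(0.83)/(1+0.83) ≈ 0.90710
SEM = 10.10000 · √(1 − 0.90710) = 10.10000 · √0.09290 ≈ 10.10000 · 0.30479 ≈ 3.07837
Half-width = 1.282·3.07837 ≈ 3.94647
Upper limit = 93 + 3.94647 ≈ 96.94647

96.95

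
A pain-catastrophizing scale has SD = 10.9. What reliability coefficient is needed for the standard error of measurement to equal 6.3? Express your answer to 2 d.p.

0.67

Required reliability = 1 − (SEM/SD)² = 1 − 0.3341 ≈ 0.6659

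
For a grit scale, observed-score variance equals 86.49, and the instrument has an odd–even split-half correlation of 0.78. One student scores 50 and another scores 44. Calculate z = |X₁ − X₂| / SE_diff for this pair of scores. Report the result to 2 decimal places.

1.30

SD = √86.49 = 9.3000
r_full = 2·0.78 / (1 + 0.78) ≈ 0.8764
SEM = 9.3000*√(1 − 0.8764) ≈ 3.2695
SE_diff = SEM * √2 ≈ 3.2695 * 1.4142 ≈ 4.6238
z = 6 / 4.6238 ≈ 1.2976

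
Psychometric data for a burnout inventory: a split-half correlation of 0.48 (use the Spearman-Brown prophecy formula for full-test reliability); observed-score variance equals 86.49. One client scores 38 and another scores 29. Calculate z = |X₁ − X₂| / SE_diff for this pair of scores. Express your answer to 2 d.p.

SD = √86.49 = 9.300
Full-length reliability (Spearman-Brown) = 2(0.48)/(1+0.48) ≈ 0.649
The standard error of measurement is 9.300×√(1 − 0.649) ≈ 9.300×0.593 ≈ 5.513.
Standard error of the difference = 5.513·√2 ≈ 7.796
z = |38 − 29| / 7.796 = 9 / 7.796 ≈ 1.154

1.15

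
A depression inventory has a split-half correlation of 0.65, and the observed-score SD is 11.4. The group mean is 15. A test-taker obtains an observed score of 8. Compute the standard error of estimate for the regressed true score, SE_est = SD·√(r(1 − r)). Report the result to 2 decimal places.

4.66

Spearman-Brown: r = 2(0.65) / (1 + 0.65) = 1.30000 / 1.65000 ≈ 0.78788
SE_est = SD · √(r(1 − r)) = 11.40000 · √0.16713 ≈ 11.40000 · 0.40881 ≈ 4.66044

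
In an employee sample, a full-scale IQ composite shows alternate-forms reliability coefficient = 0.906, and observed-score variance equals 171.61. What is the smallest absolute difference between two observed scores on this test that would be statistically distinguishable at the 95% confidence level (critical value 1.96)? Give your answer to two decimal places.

SD = √171.61 ≈ 13.10000
The standard error of measurement is 13.10000*√(1 − 0.90600) ≈ 13.10000*0.30659 ≈ 4.01638.
SE_diff = SEM * √2 ≈ 4.01638 * 1.41421 ≈ 5.68002
Minimum reliable difference = 1.96 * SE_diff ≈ 1.96 * 5.68002 ≈ 11.13285

11.13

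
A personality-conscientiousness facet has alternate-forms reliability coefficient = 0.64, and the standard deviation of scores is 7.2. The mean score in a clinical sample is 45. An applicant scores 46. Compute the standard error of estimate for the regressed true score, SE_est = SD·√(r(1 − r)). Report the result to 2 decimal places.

SE_est = 7.200·√[r(1 − r)] ≈ 3.456

3.46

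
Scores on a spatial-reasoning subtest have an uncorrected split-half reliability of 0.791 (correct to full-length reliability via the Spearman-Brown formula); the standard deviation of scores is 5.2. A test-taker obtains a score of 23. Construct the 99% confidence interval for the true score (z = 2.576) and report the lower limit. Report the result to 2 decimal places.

18.42

Full-length reliability (Spearman-Brown) = 2(0.791)/(1+0.791) ≈ 0.88331
SEM = 5.20000 × √(1 − 0.88331) = 5.20000 × √0.11669 ≈ 5.20000 × 0.34161 ≈ 1.77635
2.576 × SEM ≈ 4.57588
Lower bound: 23 − 4.57588 = 18.42412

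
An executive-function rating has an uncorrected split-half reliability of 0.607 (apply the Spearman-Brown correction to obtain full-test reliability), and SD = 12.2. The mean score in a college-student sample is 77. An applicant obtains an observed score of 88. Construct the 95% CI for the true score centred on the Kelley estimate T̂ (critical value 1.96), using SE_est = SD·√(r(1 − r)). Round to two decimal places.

[75.03, 95.59]

Spearman-Brown: r = 2(0.607) / (1 + 0.607) = 1.214 / 1.607 ≈ 0.755
T̂ = 0.755(88) + 0.245(77) ≈ 85.310
SE_est = SD × √(r(1 − r)) = 12.200 × √0.185 ≈ 12.200 × 0.430 ≈ 5.244
CI = 85.310 ± 1.96 × 5.244 → [75.032, 95.588]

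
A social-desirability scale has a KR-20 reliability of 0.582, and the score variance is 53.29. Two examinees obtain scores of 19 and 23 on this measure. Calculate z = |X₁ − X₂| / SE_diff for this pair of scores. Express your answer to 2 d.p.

σ = 53.29^(1/2) = 7.300
SEM = 7.300 × √(1 − 0.582) = 7.300 × √0.418 ≈ 7.300 × 0.647 ≈ 4.720
Standard error of the difference = 4.720·√2 ≈ 6.675
z = 4 / 6.675 ≈ 0.599

0.60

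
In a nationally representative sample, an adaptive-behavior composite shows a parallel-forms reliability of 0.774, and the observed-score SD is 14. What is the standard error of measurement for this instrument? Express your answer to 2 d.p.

6.66

The standard error of measurement is 14.000·√(1 − 0.774) ≈ 14.000·0.475 ≈ 6.656.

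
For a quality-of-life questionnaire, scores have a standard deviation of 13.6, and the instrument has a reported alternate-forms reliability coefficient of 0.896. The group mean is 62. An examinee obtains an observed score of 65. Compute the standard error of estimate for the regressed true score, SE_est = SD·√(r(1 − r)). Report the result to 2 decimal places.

4.15

SE_est = 13.600·√[r(1 − r)] ≈ 4.152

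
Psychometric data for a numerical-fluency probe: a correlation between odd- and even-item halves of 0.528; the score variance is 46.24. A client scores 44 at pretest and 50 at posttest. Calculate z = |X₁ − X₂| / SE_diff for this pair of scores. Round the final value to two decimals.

σ = 46.24^(1/2) = 6.800
Spearman-Brown: r = 2(0.528) / (1 + 0.528) = 1.056 / 1.528 ≈ 0.691
SEM = 6.800·√(1 − 0.691) ≈ 3.779
Standard error of the difference = 3.779·√2 ≈ 5.345
z = |44 − 50| / 5.345 = 6 / 5.345 ≈ 1.123

1.12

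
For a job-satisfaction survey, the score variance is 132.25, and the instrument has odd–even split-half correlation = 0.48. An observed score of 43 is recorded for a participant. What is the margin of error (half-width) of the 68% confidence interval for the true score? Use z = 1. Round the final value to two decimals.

6.82

SD = √132.25 ≈ 11.5000
Spearman-Brown: r = 2(0.48) / (1 + 0.48) = 0.9600 / 1.4800 ≈ 0.6486
SEM = 11.5000·√(1 − 0.6486) ≈ 6.8166
Half-width = 1·6.8166 ≈ 6.8166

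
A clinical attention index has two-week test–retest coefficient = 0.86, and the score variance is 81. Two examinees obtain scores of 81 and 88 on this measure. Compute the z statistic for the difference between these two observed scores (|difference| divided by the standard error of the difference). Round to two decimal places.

SD = √81 ≈ 9.0000
SEM = 9.0000·√(1 − 0.8600) ≈ 3.3675
SE_diff = SEM · √2 ≈ 3.3675 · 1.4142 ≈ 4.7624
z = 7 / 4.7624 ≈ 1.4699

1.47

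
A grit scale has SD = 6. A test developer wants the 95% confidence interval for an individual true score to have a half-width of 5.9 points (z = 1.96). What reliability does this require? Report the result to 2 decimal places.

0.75

SEM needed = half-width / z = 5.9/1.96 ≈ 3.010
Required reliability = 1 − (SEM/SD)² = 1 − 0.252 ≈ 0.748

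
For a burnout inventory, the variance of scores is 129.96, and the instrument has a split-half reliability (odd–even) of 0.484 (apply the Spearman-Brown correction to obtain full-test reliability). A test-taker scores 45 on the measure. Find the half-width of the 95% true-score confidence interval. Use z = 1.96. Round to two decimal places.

13.18

SD = √129.96 ≈ 11.4000
r_full = 2·0.484 / (1 + 0.484) ≈ 0.6523
The standard error of measurement is 11.4000*√(1 − 0.6523) ≈ 11.4000*0.5897 ≈ 6.7222.
1.96 * SEM ≈ 13.1756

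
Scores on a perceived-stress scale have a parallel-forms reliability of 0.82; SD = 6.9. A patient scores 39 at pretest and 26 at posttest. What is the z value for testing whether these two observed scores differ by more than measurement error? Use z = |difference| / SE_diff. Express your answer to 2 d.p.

SEM = 6.9000*√(1 − 0.8200) ≃ 2.9274
SE_diff = √2 * SEM ≃ 4.1400
z = 13 / 4.1400 ≃ 3.1401

3.14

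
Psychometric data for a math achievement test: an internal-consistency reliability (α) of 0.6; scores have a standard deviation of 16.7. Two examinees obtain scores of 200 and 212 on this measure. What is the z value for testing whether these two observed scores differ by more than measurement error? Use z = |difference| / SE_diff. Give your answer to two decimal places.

SEM = 16.70000*√(1 − 0.60000) ≈ 10.56201
Standard error of the difference = 10.56201·√2 ≈ 14.93693
z = |200 − 212| / 14.93693 = 12 / 14.93693 ≈ 0.80338

0.80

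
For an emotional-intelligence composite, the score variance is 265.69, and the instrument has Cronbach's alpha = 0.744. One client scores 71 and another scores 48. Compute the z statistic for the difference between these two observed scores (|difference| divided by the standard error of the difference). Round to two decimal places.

SD = √265.69 ≈ 16.3000
SEM = 16.3000·√(1 − 0.7440) ≈ 8.2472
SE_diff = SEM · √2 ≈ 8.2472 · 1.4142 ≈ 11.6633
z = |71 − 48| / 11.6633 = 23 / 11.6633 ≈ 1.9720

1.97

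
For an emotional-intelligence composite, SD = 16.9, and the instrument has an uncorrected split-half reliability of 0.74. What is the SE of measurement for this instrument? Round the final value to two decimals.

6.53

Spearman-Brown: r = 2(0.74) / (1 + 0.74) = 1.480 / 1.740 ≃ 0.851
SEM = 16.900×√(1 − 0.851) ≃ 6.533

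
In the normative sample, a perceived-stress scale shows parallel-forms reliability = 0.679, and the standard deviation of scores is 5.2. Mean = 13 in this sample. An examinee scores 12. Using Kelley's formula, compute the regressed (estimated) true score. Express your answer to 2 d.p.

12.32

T̂ = r·X + (1 − r)·M = 0.679·12 + 0.321·13 = 8.148 + 4.173 ≈ 12.321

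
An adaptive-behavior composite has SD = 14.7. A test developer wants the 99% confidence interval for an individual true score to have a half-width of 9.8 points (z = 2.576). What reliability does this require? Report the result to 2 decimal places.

Required SEM = 9.8 / 2.576 ≈ 3.804
r = 1 − (SEM / SD)² = 1 − (3.804 / 14.7)² ≈ 1 − 0.067 ≈ 0.933

0.93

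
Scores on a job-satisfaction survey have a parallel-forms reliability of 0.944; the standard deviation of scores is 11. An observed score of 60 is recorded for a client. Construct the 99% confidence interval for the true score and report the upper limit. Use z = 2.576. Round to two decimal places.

SEM = 11.00000·√(1 − 0.94400) ≃ 2.60308
2.576 · SEM ≃ 6.70552
Upper bound: 60 + 6.70552 = 66.70552

66.71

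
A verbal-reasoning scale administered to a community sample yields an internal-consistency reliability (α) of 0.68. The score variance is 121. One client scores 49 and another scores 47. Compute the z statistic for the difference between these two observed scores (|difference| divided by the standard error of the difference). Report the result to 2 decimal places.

σ = 121^(1/2) = 11.0000
The standard error of measurement is 11.0000*√(1 − 0.6800) ≈ 11.0000*0.5657 ≈ 6.2225.
SE_diff = SEM * √2 ≈ 6.2225 * 1.4142 ≈ 8.8000
z = 2 / 8.8000 ≈ 0.2273

0.23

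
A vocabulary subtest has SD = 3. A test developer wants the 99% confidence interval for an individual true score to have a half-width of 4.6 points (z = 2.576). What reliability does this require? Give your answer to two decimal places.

0.65

Required SEM = 4.6 / 2.576 ≈ 1.78571
r = 1 − (SEM / SD)² = 1 − (1.78571 / 3)² ≈ 1 − 0.35431 ≈ 0.64569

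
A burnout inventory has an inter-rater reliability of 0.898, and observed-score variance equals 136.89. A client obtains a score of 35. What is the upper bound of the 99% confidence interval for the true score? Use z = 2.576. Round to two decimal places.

44.63

SD = √136.89 ≃ 11.700
SEM = 11.700*√(1 − 0.898) ≃ 3.737
Half-width = 2.576*3.737 ≃ 9.626
Upper bound: 35 + 9.626 = 44.626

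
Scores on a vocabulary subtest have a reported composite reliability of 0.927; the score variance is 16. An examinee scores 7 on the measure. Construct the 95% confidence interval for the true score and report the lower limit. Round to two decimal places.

4.88

SD = √16 ≃ 4.0000
The standard error of measurement is 4.0000·√(1 − 0.9270) ≃ 4.0000·0.2702 ≃ 1.0807.
1.96 · SEM ≃ 2.1183
Lower bound: 7 − 2.1183 = 4.8817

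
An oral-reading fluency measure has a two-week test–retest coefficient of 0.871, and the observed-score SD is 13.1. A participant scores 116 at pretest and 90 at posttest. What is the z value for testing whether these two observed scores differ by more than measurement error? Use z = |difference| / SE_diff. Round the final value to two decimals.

3.91

The standard error of measurement is 13.1000×√(1 − 0.8710) ≈ 13.1000×0.3592 ≈ 4.7051.
Standard error of the difference = 4.7051·√2 ≈ 6.6540
z = 26 / 6.6540 ≈ 3.9074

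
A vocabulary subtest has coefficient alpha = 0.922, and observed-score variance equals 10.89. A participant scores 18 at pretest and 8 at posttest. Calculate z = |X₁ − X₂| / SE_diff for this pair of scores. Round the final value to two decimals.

7.67

SD = √10.89 = 3.3000
SEM = 3.3000 * √(1 − 0.9220) = 3.3000 * √0.0780 ≈ 3.3000 * 0.2793 ≈ 0.9216
SE_diff = SEM * √2 ≈ 0.9216 * 1.4142 ≈ 1.3034
z = |18 − 8| / 1.3034 = 10 / 1.3034 ≈ 7.6723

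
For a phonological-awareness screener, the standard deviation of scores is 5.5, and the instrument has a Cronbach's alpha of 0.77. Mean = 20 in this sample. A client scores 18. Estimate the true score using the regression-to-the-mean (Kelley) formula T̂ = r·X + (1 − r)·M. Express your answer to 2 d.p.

18.46

Estimated true score = 0.77000×18 + (1 − 0.77000)×20 ≈ 18.46000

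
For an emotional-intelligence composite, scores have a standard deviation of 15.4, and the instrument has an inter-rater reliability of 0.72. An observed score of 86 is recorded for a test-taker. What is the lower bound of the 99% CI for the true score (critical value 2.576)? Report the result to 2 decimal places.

65.01

SEM = 15.400*√(1 − 0.720) ≈ 8.149
Margin = 2.576 * 8.149 ≈ 20.992
Lower bound: 86 − 20.992 = 65.008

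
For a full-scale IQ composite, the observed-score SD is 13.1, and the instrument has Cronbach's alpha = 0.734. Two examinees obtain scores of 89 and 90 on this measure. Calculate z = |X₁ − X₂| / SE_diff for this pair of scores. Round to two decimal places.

0.10

The standard error of measurement is 13.1000×√(1 − 0.7340) ≈ 13.1000×0.5158 ≈ 6.7563.
Standard error of the difference = 6.7563·√2 ≈ 9.5549
z = |89 − 90| / 9.5549 = 1 / 9.5549 ≈ 0.1047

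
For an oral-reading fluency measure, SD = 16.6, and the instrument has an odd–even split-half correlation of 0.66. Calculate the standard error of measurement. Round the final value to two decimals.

7.51

Spearman-Brown: r = 2(0.66) / (1 + 0.66) = 1.32000 / 1.66000 ≈ 0.79518
SEM = 16.60000 * √(1 − 0.79518) = 16.60000 * √0.20482 ≈ 16.60000 * 0.45257 ≈ 7.51266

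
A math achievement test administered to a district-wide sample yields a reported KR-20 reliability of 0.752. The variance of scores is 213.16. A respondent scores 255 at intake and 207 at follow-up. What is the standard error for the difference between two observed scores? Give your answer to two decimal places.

10.28

SD = √213.16 = 14.6000
SEM = 14.6000 · √(1 − 0.7520) = 14.6000 · √0.2480 ≈ 14.6000 · 0.4980 ≈ 7.2707
SE_diff = √2 · SEM ≈ 10.2824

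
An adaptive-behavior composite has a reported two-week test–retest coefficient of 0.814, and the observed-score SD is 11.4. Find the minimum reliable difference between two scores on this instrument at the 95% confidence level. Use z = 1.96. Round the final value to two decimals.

SEM = 11.4000*√(1 − 0.8140) ≈ 4.9166
SE_diff = √2 * SEM ≈ 6.9531
Smallest detectable difference = 1.96*6.9531 ≈ 13.6280

13.63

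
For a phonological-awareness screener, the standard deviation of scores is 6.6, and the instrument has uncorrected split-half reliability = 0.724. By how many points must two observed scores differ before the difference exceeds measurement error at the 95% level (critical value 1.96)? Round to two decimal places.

7.32

r_full = 2·0.724 / (1 + 0.724) ≈ 0.8399
SEM = 6.6000·√(1 − 0.8399) ≈ 2.6408
SE_diff = SEM · √2 ≈ 2.6408 · 1.4142 ≈ 3.7346
Minimum reliable difference = 1.96 · SE_diff ≈ 1.96 · 3.7346 ≈ 7.3198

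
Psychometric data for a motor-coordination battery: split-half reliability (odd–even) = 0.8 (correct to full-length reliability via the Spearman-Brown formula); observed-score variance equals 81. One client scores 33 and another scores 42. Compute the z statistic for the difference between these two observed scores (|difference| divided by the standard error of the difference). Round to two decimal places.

SD = √81 = 9.000
Spearman-Brown: r = 2(0.8) / (1 + 0.8) = 1.600 / 1.800 ≃ 0.889
SEM = 9.000*√(1 − 0.889) ≃ 3.000
SE_diff = √2 * SEM ≃ 4.243
z = 9 / 4.243 ≃ 2.121

2.12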